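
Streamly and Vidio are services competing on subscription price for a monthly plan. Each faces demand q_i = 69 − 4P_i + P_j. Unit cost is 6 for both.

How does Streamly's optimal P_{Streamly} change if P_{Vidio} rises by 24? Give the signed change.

Streamly's profit: π = (P_{Streamly} − 6)(69 − 4P_{Streamly} + P_{Vidio}).
∂π/∂P_{Streamly} = 93 − 8P_{Streamly} + P_{Vidio} = 0 ⇒ P_{Streamly} = 11.625 + 0.125P_{Vidio}.
The reaction-function slope is 0.125, so a 24-unit rise in P_{Vidio} moves P_{Streamly} by 0.125 × 24 = 3. Streamly's best response rises — the actions are strategic complements.

3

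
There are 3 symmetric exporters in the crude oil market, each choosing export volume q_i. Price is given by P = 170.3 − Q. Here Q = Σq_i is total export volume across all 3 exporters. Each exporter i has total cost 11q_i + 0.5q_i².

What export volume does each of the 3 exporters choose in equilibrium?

31.86

A representative exporter's profit is π_i = q_i(170.3 − Q) − 11q_i − 0.5q_i², with Q = q_i + Σ_{j≠i} q_j.
First-order condition: 159.3 − 3q_i − Σ_{j≠i} q_j = 0.
With identical exporters, set every q_j = q: then 159.3 − 3q − 2q = 0, i.e. q = 159.3/5 = 31.86.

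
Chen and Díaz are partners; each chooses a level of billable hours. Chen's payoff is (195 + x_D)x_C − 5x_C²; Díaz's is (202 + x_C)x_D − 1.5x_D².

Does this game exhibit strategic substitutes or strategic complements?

strategic complements

Expanding Chen's payoff: 195x_C + x_Dx_C − 5x_C².
∂π/∂x_C = 195 + x_D − 10x_C = 0, so x_C = 19.5 + 0.1x_D.
The best-response slope dx_C/dx_D = 0.1 > 0: the reaction function is upward-sloping, so the choices are strategic complements.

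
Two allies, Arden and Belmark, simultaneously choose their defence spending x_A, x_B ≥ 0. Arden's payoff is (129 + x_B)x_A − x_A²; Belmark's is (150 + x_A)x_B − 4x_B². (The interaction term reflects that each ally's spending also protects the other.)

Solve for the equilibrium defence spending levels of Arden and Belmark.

Expanding Arden's payoff: 129x_A + x_Bx_A − x_A².
∂π/∂x_A = 129 + x_B − 2x_A = 0, so x_A = 64.5 + 0.5x_B.
Likewise for Belmark: x_B = 18.75 + 0.125x_A.
Substituting the second reaction function into the first: x_A = 64.5 + 0.5(18.75 + 0.125x_A), which gives 0.9375x_A = 73.875 ⇒ x_A = 78.8.
Then x_B = 18.75 + 0.125·78.8 = 28.6.

78.8, 28.6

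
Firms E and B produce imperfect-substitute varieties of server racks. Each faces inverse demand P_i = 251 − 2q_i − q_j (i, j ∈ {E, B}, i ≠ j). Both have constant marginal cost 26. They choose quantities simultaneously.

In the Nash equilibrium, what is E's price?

116

Firm E's profit: π = q_E(251 − 2q_E − q_B) − 26q_E.
∂π/∂q_E = 225 − 4q_E − q_B = 0 ⇒ q_E = 56.25 − 0.25q_B.
Setting q_E = q_B in the reaction function: q_E = 56.25 − 0.25q_E, so q_E = 56.25 / 1.25 = 45.
P_E = 251 − 2·45 − 45 = 116.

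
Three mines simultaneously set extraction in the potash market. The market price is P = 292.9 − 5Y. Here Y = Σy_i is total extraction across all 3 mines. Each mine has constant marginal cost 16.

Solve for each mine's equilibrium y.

13.845

A representative mine's profit is π_i = y_i(292.9 − 5Y) − 16y_i, with Y = y_i + Σ_{j≠i} y_j.
First-order condition: 276.9 − 10y_i − 5Σ_{j≠i} y_j = 0.
In a symmetric equilibrium every mine chooses the same y, so Σ_{j≠i} y_j = 2y. The condition becomes 276.9 − 20y = 0, giving y = 276.9/20 = 13.845.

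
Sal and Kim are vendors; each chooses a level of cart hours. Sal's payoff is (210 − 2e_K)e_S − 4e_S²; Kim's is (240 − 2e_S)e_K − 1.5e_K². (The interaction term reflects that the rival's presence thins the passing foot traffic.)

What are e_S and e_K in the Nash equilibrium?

Expanding Sal's payoff: 210e_S − 2e_Ke_S − 4e_S².
∂π/∂e_S = 210 − 2e_K − 8e_S = 0, so e_S = 26.25 − 0.25e_K.
Likewise for Kim: e_K = 80 − (2/3)e_S.
Substituting the second reaction function into the first: e_S = 26.25 − 0.25(80 − (2/3)e_S), which gives (5/6)e_S = 6.25 ⇒ e_S = 7.5.
Then e_K = 80 − (2/3)·7.5 = 75.

7.5, 75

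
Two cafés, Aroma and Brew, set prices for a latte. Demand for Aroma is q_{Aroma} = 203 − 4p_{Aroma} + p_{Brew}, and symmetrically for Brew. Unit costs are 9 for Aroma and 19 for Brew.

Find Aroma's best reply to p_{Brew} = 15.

31.75

Aroma's profit: π = (p_{Aroma} − 9)(203 − 4p_{Aroma} + p_{Brew}).
∂π/∂p_{Aroma} = 239 − 8p_{Aroma} + p_{Brew} = 0 ⇒ p_{Aroma} = 29.875 + 0.125p_{Brew}.
At p_{Brew} = 15: p_{Aroma} = 29.875 + 0.125·15 = 31.75.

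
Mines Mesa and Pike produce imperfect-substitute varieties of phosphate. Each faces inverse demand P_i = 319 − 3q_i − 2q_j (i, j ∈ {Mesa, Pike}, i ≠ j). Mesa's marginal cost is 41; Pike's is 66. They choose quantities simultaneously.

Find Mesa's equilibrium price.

149.9375

Mine Mesa's profit: π = q_{Mesa}(319 − 3q_{Mesa} − 2q_{Pike}) − 41q_{Mesa}.
∂π/∂q_{Mesa} = 278 − 6q_{Mesa} − 2q_{Pike} = 0 ⇒ q_{Mesa} = 139/3 − (1/3)q_{Pike}.
Similarly q_{Pike} = 253/6 − (1/3)q_{Mesa}.
Substituting the second reaction function into the first: q_{Mesa} = 139/3 − (1/3)(253/6 − (1/3)q_{Mesa}), which gives (8/9)q_{Mesa} = 581/18 ⇒ q_{Mesa} = 36.3125.
Then q_{Pike} = 253/6 − (1/3)·36.3125 = 30.0625.
P_{Mesa} = 319 − 3·36.3125 − 2·30.0625 = 149.9375.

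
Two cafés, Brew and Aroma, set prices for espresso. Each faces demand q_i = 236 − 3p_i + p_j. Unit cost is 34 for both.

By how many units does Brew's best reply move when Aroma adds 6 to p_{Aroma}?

1

Brew's profit: π = (p_{Brew} − 34)(236 − 3p_{Brew} + p_{Aroma}).
∂π/∂p_{Brew} = 338 − 6p_{Brew} + p_{Aroma} = 0 ⇒ p_{Brew} = 169/3 + (1/6)p_{Aroma}.
The reaction-function slope is 1/6, so a 6-unit rise in p_{Aroma} moves p_{Brew} by 1/6 × 6 = 1. Brew's best response rises — the actions are strategic complements.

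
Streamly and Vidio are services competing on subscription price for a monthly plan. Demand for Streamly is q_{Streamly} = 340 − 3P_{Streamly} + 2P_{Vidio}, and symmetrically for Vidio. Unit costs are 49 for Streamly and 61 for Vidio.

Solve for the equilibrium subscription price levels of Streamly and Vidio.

124, 128.5

Streamly's profit: π = (P_{Streamly} − 49)(340 − 3P_{Streamly} + 2P_{Vidio}).
∂π/∂P_{Streamly} = 487 − 6P_{Streamly} + 2P_{Vidio} = 0 ⇒ P_{Streamly} = 487/6 + (1/3)P_{Vidio}.
Similarly P_{Vidio} = 523/6 + (1/3)P_{Streamly}.
Solving the two reaction functions simultaneously: (1 − (1/3)(1/3))P_{Streamly} = 487/6 + (1/3)·(523/6), so (8/9)P_{Streamly} = 992/9 and P_{Streamly} = 124.
Then P_{Vidio} = 523/6 + (1/3)·124 = 128.5.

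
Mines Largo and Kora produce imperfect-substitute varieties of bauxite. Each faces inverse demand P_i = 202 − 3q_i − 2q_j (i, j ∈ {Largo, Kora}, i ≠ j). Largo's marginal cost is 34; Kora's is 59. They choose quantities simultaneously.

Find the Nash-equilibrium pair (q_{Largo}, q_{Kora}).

Mine Largo's profit: π = q_{Largo}(202 − 3q_{Largo} − 2q_{Kora}) − 34q_{Largo}.
∂π/∂q_{Largo} = 168 − 6q_{Largo} − 2q_{Kora} = 0 ⇒ q_{Largo} = 28 − (1/3)q_{Kora}.
Similarly q_{Kora} = 143/6 − (1/3)q_{Largo}.
Substituting the second reaction function into the first: q_{Largo} = 28 − (1/3)(143/6 − (1/3)q_{Largo}), which gives (8/9)q_{Largo} = 361/18 ⇒ q_{Largo} = 22.5625.
Then q_{Kora} = 143/6 − (1/3)·22.5625 = 16.3125.

22.5625, 16.3125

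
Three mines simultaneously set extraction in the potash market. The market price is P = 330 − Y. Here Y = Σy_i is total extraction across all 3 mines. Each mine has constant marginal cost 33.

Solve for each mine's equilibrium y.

A representative mine's profit is π_i = y_i(330 − Y) − 33y_i, with Y = y_i + Σ_{j≠i} y_j.
First-order condition: 297 − 2y_i − Σ_{j≠i} y_j = 0.
Imposing symmetry (y_j = y for all j) turns Σ_{j≠i} y_j into 2y, so 297 = 4y and y = 74.25.

74.25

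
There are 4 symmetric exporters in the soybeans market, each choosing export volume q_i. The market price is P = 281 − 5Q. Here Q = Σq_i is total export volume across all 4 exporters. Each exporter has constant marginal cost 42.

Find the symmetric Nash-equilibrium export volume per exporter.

9.56

A representative exporter's profit is π_i = q_i(281 − 5Q) − 42q_i, with Q = q_i + Σ_{j≠i} q_j.
First-order condition: 239 − 10q_i − 5Σ_{j≠i} q_j = 0.
With identical exporters, set every q_j = q: then 239 − 10q − 15q = 0, i.e. q = 239/25 = 9.56.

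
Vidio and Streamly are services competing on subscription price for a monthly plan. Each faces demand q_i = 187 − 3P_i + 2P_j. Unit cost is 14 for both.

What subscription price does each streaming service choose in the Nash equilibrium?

Vidio's profit: π = (P_{Vidio} − 14)(187 − 3P_{Vidio} + 2P_{Streamly}).
∂π/∂P_{Vidio} = 229 − 6P_{Vidio} + 2P_{Streamly} = 0 ⇒ P_{Vidio} = 229/6 + (1/3)P_{Streamly}.
The game is symmetric, so in equilibrium P_{Streamly} = P_{Vidio}: the reaction function gives (2/3)P_{Vidio} = 229/6, hence P_{Vidio} = 57.25.

57.25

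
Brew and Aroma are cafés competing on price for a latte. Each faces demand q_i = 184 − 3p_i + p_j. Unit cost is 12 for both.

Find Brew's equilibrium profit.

3072

Brew's profit: π = (p_{Brew} − 12)(184 − 3p_{Brew} + p_{Aroma}).
∂π/∂p_{Brew} = 220 − 6p_{Brew} + p_{Aroma} = 0 ⇒ p_{Brew} = 110/3 + (1/6)p_{Aroma}.
By symmetry p_{Aroma} = p_{Brew}; substituting into the reaction function, (5/6)p_{Brew} = 110/3 and p_{Brew} = 44.
q_{Brew} = 184 − 3·44 + 44 = 96.
Profit = (44 − 12)·96 = 3072.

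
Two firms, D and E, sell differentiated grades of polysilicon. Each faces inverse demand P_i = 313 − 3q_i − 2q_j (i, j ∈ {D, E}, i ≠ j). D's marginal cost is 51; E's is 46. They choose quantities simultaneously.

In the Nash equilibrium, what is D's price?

148.3125

Firm D's profit: π = q_D(313 − 3q_D − 2q_E) − 51q_D.
∂π/∂q_D = 262 − 6q_D − 2q_E = 0 ⇒ q_D = 131/3 − (1/3)q_E.
Similarly q_E = 44.5 − (1/3)q_D.
Substituting the second reaction function into the first: q_D = 131/3 − (1/3)(44.5 − (1/3)q_D), which gives (8/9)q_D = 173/6 ⇒ q_D = 32.4375.
Then q_E = 44.5 − (1/3)·32.4375 = 33.6875.
P_D = 313 − 3·32.4375 − 2·33.6875 = 148.3125.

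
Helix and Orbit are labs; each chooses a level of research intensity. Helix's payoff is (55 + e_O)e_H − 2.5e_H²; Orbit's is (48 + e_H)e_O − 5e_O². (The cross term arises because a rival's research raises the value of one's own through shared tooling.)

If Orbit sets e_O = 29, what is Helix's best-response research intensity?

16.8

Expanding Helix's payoff: 55e_H + e_Oe_H − 2.5e_H².
∂π/∂e_H = 55 + e_O − 5e_H = 0, so e_H = 11 + 0.2e_O.
At e_O = 29: e_H = 11 + 0.2·29 = 16.8.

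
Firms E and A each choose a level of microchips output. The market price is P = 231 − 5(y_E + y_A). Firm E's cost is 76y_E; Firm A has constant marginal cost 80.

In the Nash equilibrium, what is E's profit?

561.8

Firm E's profit: π = y_E(231 − 5(y_E + y_A)) − 76y_E.
∂π/∂y_E = 155 − 10y_E − 5y_A = 0, so y_E = 15.5 − 0.5y_A.
By the same steps for A: y_A = 15.1 − 0.5y_E.
Solving the two reaction functions simultaneously: (1 − (−0.5)(−0.5))y_E = 15.5 − 0.5·15.1, so 0.75y_E = 7.95 and y_E = 10.6.
Then y_A = 15.1 − 0.5·10.6 = 9.8.
Price P = 231 − 5·20.4 = 129.
E's profit: (129 − 76)·10.6 = 561.8.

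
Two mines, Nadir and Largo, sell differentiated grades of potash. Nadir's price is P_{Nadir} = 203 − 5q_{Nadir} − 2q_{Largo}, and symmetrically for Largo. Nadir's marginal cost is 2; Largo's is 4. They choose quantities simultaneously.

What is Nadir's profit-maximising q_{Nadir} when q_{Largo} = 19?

Mine Nadir's profit: π = q_{Nadir}(203 − 5q_{Nadir} − 2q_{Largo}) − 2q_{Nadir}.
∂π/∂q_{Nadir} = 201 − 10q_{Nadir} − 2q_{Largo} = 0 ⇒ q_{Nadir} = 20.1 − 0.2q_{Largo}.
At q_{Largo} = 19: q_{Nadir} = 20.1 − 0.2·19 = 16.3.

16.3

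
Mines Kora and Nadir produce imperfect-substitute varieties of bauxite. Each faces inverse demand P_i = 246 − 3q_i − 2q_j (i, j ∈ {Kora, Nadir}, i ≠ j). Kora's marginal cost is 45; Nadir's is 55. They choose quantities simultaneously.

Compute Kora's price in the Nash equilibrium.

Mine Kora's profit: π = q_{Kora}(246 − 3q_{Kora} − 2q_{Nadir}) − 45q_{Kora}.
∂π/∂q_{Kora} = 201 − 6q_{Kora} − 2q_{Nadir} = 0 ⇒ q_{Kora} = 33.5 − (1/3)q_{Nadir}.
Similarly q_{Nadir} = 191/6 − (1/3)q_{Kora}.
Plugging q_{Nadir} into Kora's best response: q_{Kora} = 33.5 − (1/3)(191/6 − (1/3)q_{Kora}) ⇒ (8/9)q_{Kora} = 206/9, so q_{Kora} = 25.75.
Then q_{Nadir} = 191/6 − (1/3)·25.75 = 23.25.
P_{Kora} = 246 − 3·25.75 − 2·23.25 = 122.25.

122.25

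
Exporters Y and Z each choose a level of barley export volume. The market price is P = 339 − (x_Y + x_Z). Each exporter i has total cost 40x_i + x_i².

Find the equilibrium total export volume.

Exporter Y's profit: π = x_Y(339 − (x_Y + x_Z)) − 40x_Y − x_Y².
∂π/∂x_Y = 299 − 4x_Y − x_Z = 0, so x_Y = 74.75 − 0.25x_Z.
Setting x_Y = x_Z in the reaction function: x_Y = 74.75 − 0.25x_Y, so x_Y = 74.75 / 1.25 = 59.8.
Total export volume: 59.8 + 59.8 = 119.6.

119.6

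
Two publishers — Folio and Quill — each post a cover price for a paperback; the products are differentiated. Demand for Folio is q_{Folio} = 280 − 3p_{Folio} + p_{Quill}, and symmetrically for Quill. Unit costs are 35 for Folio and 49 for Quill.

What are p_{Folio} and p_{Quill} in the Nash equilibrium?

Folio's profit: π = (p_{Folio} − 35)(280 − 3p_{Folio} + p_{Quill}).
∂π/∂p_{Folio} = 385 − 6p_{Folio} + p_{Quill} = 0 ⇒ p_{Folio} = 385/6 + (1/6)p_{Quill}.
Similarly p_{Quill} = 427/6 + (1/6)p_{Folio}.
Plugging p_{Quill} into Folio's best response: p_{Folio} = 385/6 + (1/6)(427/6 + (1/6)p_{Folio}) ⇒ (35/36)p_{Folio} = 2737/36, so p_{Folio} = 78.2.
Then p_{Quill} = 427/6 + (1/6)·78.2 = 84.2.

78.2, 84.2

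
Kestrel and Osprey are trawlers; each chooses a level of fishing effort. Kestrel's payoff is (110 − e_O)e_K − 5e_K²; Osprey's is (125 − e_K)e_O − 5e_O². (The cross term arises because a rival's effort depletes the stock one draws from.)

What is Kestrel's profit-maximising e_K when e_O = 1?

10.9

Expanding Kestrel's payoff: 110e_K − e_Oe_K − 5e_K².
∂π/∂e_K = 110 − e_O − 10e_K = 0, so e_K = 11 − 0.1e_O.
At e_O = 1: e_K = 11 − 0.1·1 = 10.9.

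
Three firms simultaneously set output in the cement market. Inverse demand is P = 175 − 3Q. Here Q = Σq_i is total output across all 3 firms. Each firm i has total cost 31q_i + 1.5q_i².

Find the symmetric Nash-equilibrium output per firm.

9.6

A representative firm's profit is π_i = q_i(175 − 3Q) − 31q_i − 1.5q_i², with Q = q_i + Σ_{j≠i} q_j.
First-order condition: 144 − 9q_i − 3Σ_{j≠i} q_j = 0.
With identical firms, set every q_j = q: then 144 − 9q − 6q = 0, i.e. q = 144/15 = 9.6.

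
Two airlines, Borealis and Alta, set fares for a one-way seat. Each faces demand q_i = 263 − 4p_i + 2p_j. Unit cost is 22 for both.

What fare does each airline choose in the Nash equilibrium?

Borealis's profit: π = (p_{Borealis} − 22)(263 − 4p_{Borealis} + 2p_{Alta}).
∂π/∂p_{Borealis} = 351 − 8p_{Borealis} + 2p_{Alta} = 0 ⇒ p_{Borealis} = 43.875 + 0.25p_{Alta}.
Setting p_{Borealis} = p_{Alta} in the reaction function: p_{Borealis} = 43.875 + 0.25p_{Borealis}, so p_{Borealis} = 43.875 / 0.75 = 58.5.

58.5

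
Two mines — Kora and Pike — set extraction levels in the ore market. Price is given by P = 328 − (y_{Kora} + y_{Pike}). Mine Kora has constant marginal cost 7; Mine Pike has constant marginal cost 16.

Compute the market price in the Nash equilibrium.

Mine Kora's profit: π = y_{Kora}(328 − (y_{Kora} + y_{Pike})) − 7y_{Kora}.
∂π/∂y_{Kora} = 321 − 2y_{Kora} − y_{Pike} = 0, so y_{Kora} = 160.5 − 0.5y_{Pike}.
By the same steps for Pike: y_{Pike} = 156 − 0.5y_{Kora}.
Plugging y_{Pike} into Kora's best response: y_{Kora} = 160.5 − 0.5(156 − 0.5y_{Kora}) ⇒ 0.75y_{Kora} = 82.5, so y_{Kora} = 110.
Then y_{Pike} = 156 − 0.5·110 = 101.
Equilibrium price: P = 328 − 211 = 117.

117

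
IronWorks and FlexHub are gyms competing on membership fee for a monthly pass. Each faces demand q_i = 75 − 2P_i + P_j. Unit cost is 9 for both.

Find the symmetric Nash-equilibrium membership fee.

31

IronWorks's profit: π = (P_{IronWorks} − 9)(75 − 2P_{IronWorks} + P_{FlexHub}).
∂π/∂P_{IronWorks} = 93 − 4P_{IronWorks} + P_{FlexHub} = 0 ⇒ P_{IronWorks} = 23.25 + 0.25P_{FlexHub}.
By symmetry P_{FlexHub} = P_{IronWorks}; substituting into the reaction function, 0.75P_{IronWorks} = 23.25 and P_{IronWorks} = 31.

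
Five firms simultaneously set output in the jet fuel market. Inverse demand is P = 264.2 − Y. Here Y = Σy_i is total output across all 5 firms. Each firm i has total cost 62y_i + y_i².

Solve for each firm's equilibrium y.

A representative firm's profit is π_i = y_i(264.2 − Y) − 62y_i − y_i², with Y = y_i + Σ_{j≠i} y_j.
First-order condition: 202.2 − 4y_i − Σ_{j≠i} y_j = 0.
Imposing symmetry (y_j = y for all j) turns Σ_{j≠i} y_j into 4y, so 202.2 = 8y and y = 25.275.

25.275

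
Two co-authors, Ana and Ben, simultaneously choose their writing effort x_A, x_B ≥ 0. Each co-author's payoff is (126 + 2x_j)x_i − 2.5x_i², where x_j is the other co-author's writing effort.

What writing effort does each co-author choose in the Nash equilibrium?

Ana's payoff is (126 + 2x_B)x_A − 2.5x_A².
∂π/∂x_A = 126 + 2x_B − 5x_A = 0, so x_A = 25.2 + 0.4x_B.
By symmetry x_B = x_A; substituting into the reaction function, 0.6x_A = 25.2 and x_A = 42.

42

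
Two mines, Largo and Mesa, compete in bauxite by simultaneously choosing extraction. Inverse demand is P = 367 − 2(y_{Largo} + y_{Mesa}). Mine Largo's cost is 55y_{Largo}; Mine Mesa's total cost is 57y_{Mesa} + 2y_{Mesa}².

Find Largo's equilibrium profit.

8978

Mine Largo's profit: π = y_{Largo}(367 − 2(y_{Largo} + y_{Mesa})) − 55y_{Largo}.
∂π/∂y_{Largo} = 312 − 4y_{Largo} − 2y_{Mesa} = 0, so y_{Largo} = 78 − 0.5y_{Mesa}.
For Mesa: ∂π/∂y_{Mesa} = 310 − 8y_{Mesa} − 2y_{Largo} = 0 ⇒ y_{Mesa} = 38.75 − 0.25y_{Largo}.
Plugging y_{Mesa} into Largo's best response: y_{Largo} = 78 − 0.5(38.75 − 0.25y_{Largo}) ⇒ 0.875y_{Largo} = 58.625, so y_{Largo} = 67.
Then y_{Mesa} = 38.75 − 0.25·67 = 22.
Price P = 367 − 2·89 = 189.
Largo's profit: (189 − 55)·67 = 8978.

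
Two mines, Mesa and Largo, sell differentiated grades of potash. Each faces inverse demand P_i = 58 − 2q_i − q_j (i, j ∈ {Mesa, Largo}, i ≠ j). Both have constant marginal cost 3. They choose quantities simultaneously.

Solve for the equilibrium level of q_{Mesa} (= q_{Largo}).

Mine Mesa's profit: π = q_{Mesa}(58 − 2q_{Mesa} − q_{Largo}) − 3q_{Mesa}.
∂π/∂q_{Mesa} = 55 − 4q_{Mesa} − q_{Largo} = 0 ⇒ q_{Mesa} = 13.75 − 0.25q_{Largo}.
The game is symmetric, so in equilibrium q_{Largo} = q_{Mesa}: the reaction function gives 1.25q_{Mesa} = 13.75, hence q_{Mesa} = 11.

11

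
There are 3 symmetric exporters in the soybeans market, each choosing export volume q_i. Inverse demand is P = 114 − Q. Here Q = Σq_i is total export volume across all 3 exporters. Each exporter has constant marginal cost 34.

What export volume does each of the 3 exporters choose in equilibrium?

20

A representative exporter's profit is π_i = q_i(114 − Q) − 34q_i, with Q = q_i + Σ_{j≠i} q_j.
First-order condition: 80 − 2q_i − Σ_{j≠i} q_j = 0.
Imposing symmetry (q_j = q for all j) turns Σ_{j≠i} q_j into 2q, so 80 = 4q and q = 20.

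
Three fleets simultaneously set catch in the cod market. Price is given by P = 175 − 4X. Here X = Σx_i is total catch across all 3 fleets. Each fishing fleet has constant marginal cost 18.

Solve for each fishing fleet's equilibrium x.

A representative fishing fleet's profit is π_i = x_i(175 − 4X) − 18x_i, with X = x_i + Σ_{j≠i} x_j.
First-order condition: 157 − 8x_i − 4Σ_{j≠i} x_j = 0.
With identical fishing fleets, set every x_j = x: then 157 − 8x − 8x = 0, i.e. x = 157/16 = 9.8125.

9.8125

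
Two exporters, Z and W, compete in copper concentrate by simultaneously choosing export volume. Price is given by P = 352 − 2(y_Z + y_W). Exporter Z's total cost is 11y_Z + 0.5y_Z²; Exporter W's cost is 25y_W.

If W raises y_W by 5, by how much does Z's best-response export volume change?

-2

Exporter Z's profit: π = y_Z(352 − 2(y_Z + y_W)) − 11y_Z − 0.5y_Z².
∂π/∂y_Z = 341 − 5y_Z − 2y_W = 0, so y_Z = 68.2 − 0.4y_W.
The reaction-function slope is −0.4, so a 5-unit rise in y_W moves y_Z by −0.4 × 5 = −2. Z's best response falls — the actions are strategic substitutes.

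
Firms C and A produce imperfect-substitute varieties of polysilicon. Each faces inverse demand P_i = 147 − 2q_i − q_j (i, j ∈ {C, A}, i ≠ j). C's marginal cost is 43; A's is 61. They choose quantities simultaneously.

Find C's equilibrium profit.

968

Firm C's profit: π = q_C(147 − 2q_C − q_A) − 43q_C.
∂π/∂q_C = 104 − 4q_C − q_A = 0 ⇒ q_C = 26 − 0.25q_A.
Similarly q_A = 21.5 − 0.25q_C.
Solving the two reaction functions simultaneously: (1 − (−0.25)(−0.25))q_C = 26 − 0.25·21.5, so 0.9375q_C = 20.625 and q_C = 22.
Then q_A = 21.5 − 0.25·22 = 16.
P_C = 147 − 2·22 − 16 = 87.
Profit = (87 − 43)·22 = 968.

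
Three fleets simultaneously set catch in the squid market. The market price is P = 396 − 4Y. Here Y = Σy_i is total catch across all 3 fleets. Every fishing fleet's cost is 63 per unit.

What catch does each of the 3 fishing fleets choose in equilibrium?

20.8125

A representative fishing fleet's profit is π_i = y_i(396 − 4Y) − 63y_i, with Y = y_i + Σ_{j≠i} y_j.
First-order condition: 333 − 8y_i − 4Σ_{j≠i} y_j = 0.
In a symmetric equilibrium every fishing fleet chooses the same y, so Σ_{j≠i} y_j = 2y. The condition becomes 333 − 16y = 0, giving y = 333/16 = 20.8125.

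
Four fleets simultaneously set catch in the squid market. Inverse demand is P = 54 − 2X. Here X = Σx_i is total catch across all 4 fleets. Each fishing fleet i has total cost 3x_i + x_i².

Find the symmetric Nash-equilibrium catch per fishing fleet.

A representative fishing fleet's profit is π_i = x_i(54 − 2X) − 3x_i − x_i², with X = x_i + Σ_{j≠i} x_j.
First-order condition: 51 − 6x_i − 2Σ_{j≠i} x_j = 0.
With identical fishing fleets, set every x_j = x: then 51 − 6x − 6x = 0, i.e. x = 51/12 = 4.25.

4.25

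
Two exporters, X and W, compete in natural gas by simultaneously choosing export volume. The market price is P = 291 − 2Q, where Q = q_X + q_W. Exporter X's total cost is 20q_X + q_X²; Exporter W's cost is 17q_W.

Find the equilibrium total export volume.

Exporter X's profit: π = q_X(291 − 2(q_X + q_W)) − 20q_X − q_X².
∂π/∂q_X = 271 − 6q_X − 2q_W = 0, so q_X = 271/6 − (1/3)q_W.
For W: ∂π/∂q_W = 274 − 4q_W − 2q_X = 0 ⇒ q_W = 68.5 − 0.5q_X.
Substituting the second reaction function into the first: q_X = 271/6 − (1/3)(68.5 − 0.5q_X), which gives (5/6)q_X = 67/3 ⇒ q_X = 26.8.
Then q_W = 68.5 − 0.5·26.8 = 55.1.
Total export volume: 26.8 + 55.1 = 81.9.

81.9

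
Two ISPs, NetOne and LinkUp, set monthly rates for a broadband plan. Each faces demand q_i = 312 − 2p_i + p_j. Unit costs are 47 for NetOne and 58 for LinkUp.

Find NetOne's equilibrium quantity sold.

179.6

NetOne's profit: π = (p_{NetOne} − 47)(312 − 2p_{NetOne} + p_{LinkUp}).
∂π/∂p_{NetOne} = 406 − 4p_{NetOne} + p_{LinkUp} = 0 ⇒ p_{NetOne} = 101.5 + 0.25p_{LinkUp}.
Similarly p_{LinkUp} = 107 + 0.25p_{NetOne}.
Solving the two reaction functions simultaneously: (1 − (0.25)(0.25))p_{NetOne} = 101.5 + 0.25·107, so 0.9375p_{NetOne} = 128.25 and p_{NetOne} = 136.8.
Then p_{LinkUp} = 107 + 0.25·136.8 = 141.2.
q_{NetOne} = 312 − 2·136.8 + 141.2 = 179.6.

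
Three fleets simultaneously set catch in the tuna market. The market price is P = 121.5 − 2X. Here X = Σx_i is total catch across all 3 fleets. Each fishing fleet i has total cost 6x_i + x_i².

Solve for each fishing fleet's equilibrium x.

11.55

A representative fishing fleet's profit is π_i = x_i(121.5 − 2X) − 6x_i − x_i², with X = x_i + Σ_{j≠i} x_j.
First-order condition: 115.5 − 6x_i − 2Σ_{j≠i} x_j = 0.
Imposing symmetry (x_j = x for all j) turns Σ_{j≠i} x_j into 2x, so 115.5 = 10x and x = 11.55.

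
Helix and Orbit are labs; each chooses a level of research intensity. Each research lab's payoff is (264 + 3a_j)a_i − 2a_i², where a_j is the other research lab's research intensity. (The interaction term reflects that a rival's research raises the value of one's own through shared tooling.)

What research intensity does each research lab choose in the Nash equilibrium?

Helix's payoff is (264 + 3a_O)a_H − 2a_H².
∂π/∂a_H = 264 + 3a_O − 4a_H = 0, so a_H = 66 + 0.75a_O.
Setting a_H = a_O in the reaction function: a_H = 66 + 0.75a_H, so a_H = 66 / 0.25 = 264.

264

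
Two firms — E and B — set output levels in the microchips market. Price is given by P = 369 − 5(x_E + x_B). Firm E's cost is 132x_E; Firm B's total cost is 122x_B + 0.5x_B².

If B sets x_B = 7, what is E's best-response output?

Firm E's profit: π = x_E(369 − 5(x_E + x_B)) − 132x_E.
∂π/∂x_E = 237 − 10x_E − 5x_B = 0, so x_E = 23.7 − 0.5x_B.
At x_B = 7: x_E = 23.7 − 0.5·7 = 20.2.

20.2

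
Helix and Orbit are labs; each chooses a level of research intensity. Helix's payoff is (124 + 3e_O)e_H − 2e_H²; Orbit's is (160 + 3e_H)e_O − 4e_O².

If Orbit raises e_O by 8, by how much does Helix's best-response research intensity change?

Expanding Helix's payoff: 124e_H + 3e_Oe_H − 2e_H².
∂π/∂e_H = 124 + 3e_O − 4e_H = 0, so e_H = 31 + 0.75e_O.
The reaction-function slope is 0.75, so an 8-unit rise in e_O moves e_H by 0.75 × 8 = 6. Helix's best response rises — the actions are strategic complements.

6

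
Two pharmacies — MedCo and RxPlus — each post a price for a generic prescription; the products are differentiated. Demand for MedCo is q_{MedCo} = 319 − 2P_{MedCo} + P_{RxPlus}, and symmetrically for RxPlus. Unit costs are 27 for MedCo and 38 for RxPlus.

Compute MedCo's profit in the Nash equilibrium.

MedCo's profit: π = (P_{MedCo} − 27)(319 − 2P_{MedCo} + P_{RxPlus}).
∂π/∂P_{MedCo} = 373 − 4P_{MedCo} + P_{RxPlus} = 0 ⇒ P_{MedCo} = 93.25 + 0.25P_{RxPlus}.
Similarly P_{RxPlus} = 98.75 + 0.25P_{MedCo}.
Substituting the second reaction function into the first: P_{MedCo} = 93.25 + 0.25(98.75 + 0.25P_{MedCo}), which gives 0.9375P_{MedCo} = 117.9375 ⇒ P_{MedCo} = 125.8.
Then P_{RxPlus} = 98.75 + 0.25·125.8 = 130.2.
q_{MedCo} = 319 − 2·125.8 + 130.2 = 197.6.
Profit = (125.8 − 27)·197.6 = 19522.88.

19522.88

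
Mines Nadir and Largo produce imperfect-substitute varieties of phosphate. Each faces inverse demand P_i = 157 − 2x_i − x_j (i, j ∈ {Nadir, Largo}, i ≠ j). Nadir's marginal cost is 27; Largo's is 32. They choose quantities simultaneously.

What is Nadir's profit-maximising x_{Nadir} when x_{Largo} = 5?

31.25

Mine Nadir's profit: π = x_{Nadir}(157 − 2x_{Nadir} − x_{Largo}) − 27x_{Nadir}.
∂π/∂x_{Nadir} = 130 − 4x_{Nadir} − x_{Largo} = 0 ⇒ x_{Nadir} = 32.5 − 0.25x_{Largo}.
At x_{Largo} = 5: x_{Nadir} = 32.5 − 0.25·5 = 31.25.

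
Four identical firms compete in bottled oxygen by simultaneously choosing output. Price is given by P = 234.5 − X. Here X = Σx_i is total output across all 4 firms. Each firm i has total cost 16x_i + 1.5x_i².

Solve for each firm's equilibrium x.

A representative firm's profit is π_i = x_i(234.5 − X) − 16x_i − 1.5x_i², with X = x_i + Σ_{j≠i} x_j.
First-order condition: 218.5 − 5x_i − Σ_{j≠i} x_j = 0.
Imposing symmetry (x_j = x for all j) turns Σ_{j≠i} x_j into 3x, so 218.5 = 8x and x = 27.3125.

27.3125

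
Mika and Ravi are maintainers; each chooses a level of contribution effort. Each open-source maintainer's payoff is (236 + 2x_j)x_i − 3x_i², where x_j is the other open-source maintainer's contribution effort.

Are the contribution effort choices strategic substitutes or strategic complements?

strategic complements

Mika's payoff is (236 + 2x_R)x_M − 3x_M².
∂π/∂x_M = 236 + 2x_R − 6x_M = 0, so x_M = 118/3 + (1/3)x_R.
The best-response slope dx_M/dx_R = 1/3 > 0: the reaction function is upward-sloping, so the choices are strategic complements.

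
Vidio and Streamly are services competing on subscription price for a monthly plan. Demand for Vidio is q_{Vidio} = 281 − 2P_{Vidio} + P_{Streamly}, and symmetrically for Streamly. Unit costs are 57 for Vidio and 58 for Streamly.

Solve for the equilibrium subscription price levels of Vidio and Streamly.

131.8, 132.2

Vidio's profit: π = (P_{Vidio} − 57)(281 − 2P_{Vidio} + P_{Streamly}).
∂π/∂P_{Vidio} = 395 − 4P_{Vidio} + P_{Streamly} = 0 ⇒ P_{Vidio} = 98.75 + 0.25P_{Streamly}.
Similarly P_{Streamly} = 99.25 + 0.25P_{Vidio}.
Solving the two reaction functions simultaneously: (1 − (0.25)(0.25))P_{Vidio} = 98.75 + 0.25·99.25, so 0.9375P_{Vidio} = 123.5625 and P_{Vidio} = 131.8.
Then P_{Streamly} = 99.25 + 0.25·131.8 = 132.2.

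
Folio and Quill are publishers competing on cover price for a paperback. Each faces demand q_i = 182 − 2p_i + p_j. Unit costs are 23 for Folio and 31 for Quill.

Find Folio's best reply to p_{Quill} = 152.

95

Folio's profit: π = (p_{Folio} − 23)(182 − 2p_{Folio} + p_{Quill}).
∂π/∂p_{Folio} = 228 − 4p_{Folio} + p_{Quill} = 0 ⇒ p_{Folio} = 57 + 0.25p_{Quill}.
At p_{Quill} = 152: p_{Folio} = 57 + 0.25·152 = 95.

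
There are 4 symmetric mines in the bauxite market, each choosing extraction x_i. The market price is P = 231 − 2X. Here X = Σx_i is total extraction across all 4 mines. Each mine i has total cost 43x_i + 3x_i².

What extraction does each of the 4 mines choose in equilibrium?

A representative mine's profit is π_i = x_i(231 − 2X) − 43x_i − 3x_i², with X = x_i + Σ_{j≠i} x_j.
First-order condition: 188 − 10x_i − 2Σ_{j≠i} x_j = 0.
With identical mines, set every x_j = x: then 188 − 10x − 6x = 0, i.e. x = 188/16 = 11.75.

11.75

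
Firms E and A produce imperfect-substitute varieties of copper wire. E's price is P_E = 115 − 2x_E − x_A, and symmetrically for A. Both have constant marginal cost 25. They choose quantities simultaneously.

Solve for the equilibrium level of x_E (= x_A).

Firm E's profit: π = x_E(115 − 2x_E − x_A) − 25x_E.
∂π/∂x_E = 90 − 4x_E − x_A = 0 ⇒ x_E = 22.5 − 0.25x_A.
The game is symmetric, so in equilibrium x_A = x_E: the reaction function gives 1.25x_E = 22.5, hence x_E = 18.

18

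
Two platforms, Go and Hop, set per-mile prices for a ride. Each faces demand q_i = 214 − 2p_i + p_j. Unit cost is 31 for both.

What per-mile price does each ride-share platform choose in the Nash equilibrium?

Go's profit: π = (p_{Go} − 31)(214 − 2p_{Go} + p_{Hop}).
∂π/∂p_{Go} = 276 − 4p_{Go} + p_{Hop} = 0 ⇒ p_{Go} = 69 + 0.25p_{Hop}.
The game is symmetric, so in equilibrium p_{Hop} = p_{Go}: the reaction function gives 0.75p_{Go} = 69, hence p_{Go} = 92.

92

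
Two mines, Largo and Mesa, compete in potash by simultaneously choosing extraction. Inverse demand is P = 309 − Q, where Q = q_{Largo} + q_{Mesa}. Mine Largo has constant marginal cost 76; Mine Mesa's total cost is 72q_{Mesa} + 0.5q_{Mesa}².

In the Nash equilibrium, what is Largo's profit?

8537.76

Mine Largo's profit: π = q_{Largo}(309 − (q_{Largo} + q_{Mesa})) − 76q_{Largo}.
∂π/∂q_{Largo} = 233 − 2q_{Largo} − q_{Mesa} = 0, so q_{Largo} = 116.5 − 0.5q_{Mesa}.
For Mesa: ∂π/∂q_{Mesa} = 237 − 3q_{Mesa} − q_{Largo} = 0 ⇒ q_{Mesa} = 79 − (1/3)q_{Largo}.
Solving the two reaction functions simultaneously: (1 − (−0.5)(−1/3))q_{Largo} = 116.5 − 0.5·79, so (5/6)q_{Largo} = 77 and q_{Largo} = 92.4.
Then q_{Mesa} = 79 − (1/3)·92.4 = 48.2.
Price P = 309 − 140.6 = 168.4.
Largo's profit: (168.4 − 76)·92.4 = 8537.76.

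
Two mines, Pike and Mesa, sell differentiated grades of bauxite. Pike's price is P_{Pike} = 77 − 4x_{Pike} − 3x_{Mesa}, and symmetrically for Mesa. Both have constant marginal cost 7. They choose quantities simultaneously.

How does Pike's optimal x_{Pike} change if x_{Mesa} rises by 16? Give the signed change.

-6

Mine Pike's profit: π = x_{Pike}(77 − 4x_{Pike} − 3x_{Mesa}) − 7x_{Pike}.
∂π/∂x_{Pike} = 70 − 8x_{Pike} − 3x_{Mesa} = 0 ⇒ x_{Pike} = 8.75 − 0.375x_{Mesa}.
The reaction-function slope is −0.375, so a 16-unit rise in x_{Mesa} moves x_{Pike} by −0.375 × 16 = −6. Pike's best response falls — the actions are strategic substitutes.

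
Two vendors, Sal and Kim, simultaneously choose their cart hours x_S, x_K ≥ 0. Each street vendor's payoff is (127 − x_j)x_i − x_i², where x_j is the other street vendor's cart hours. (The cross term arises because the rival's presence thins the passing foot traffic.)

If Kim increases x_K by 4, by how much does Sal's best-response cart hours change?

-2

Sal's payoff is (127 − x_K)x_S − x_S².
∂π/∂x_S = 127 − x_K − 2x_S = 0, so x_S = 63.5 − 0.5x_K.
The reaction-function slope is −0.5, so a 4-unit rise in x_K moves x_S by −0.5 × 4 = −2. Sal's best response falls — the actions are strategic substitutes.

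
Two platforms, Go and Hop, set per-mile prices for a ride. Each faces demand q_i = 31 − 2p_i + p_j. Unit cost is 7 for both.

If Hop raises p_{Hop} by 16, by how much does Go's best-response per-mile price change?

4

Go's profit: π = (p_{Go} − 7)(31 − 2p_{Go} + p_{Hop}).
∂π/∂p_{Go} = 45 − 4p_{Go} + p_{Hop} = 0 ⇒ p_{Go} = 11.25 + 0.25p_{Hop}.
The reaction-function slope is 0.25, so a 16-unit rise in p_{Hop} moves p_{Go} by 0.25 × 16 = 4. Go's best response rises — the actions are strategic complements.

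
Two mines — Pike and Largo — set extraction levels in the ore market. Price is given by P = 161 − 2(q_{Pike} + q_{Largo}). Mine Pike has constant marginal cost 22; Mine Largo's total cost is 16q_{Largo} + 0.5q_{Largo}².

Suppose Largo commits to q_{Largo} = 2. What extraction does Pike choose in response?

Mine Pike's profit: π = q_{Pike}(161 − 2(q_{Pike} + q_{Largo})) − 22q_{Pike}.
∂π/∂q_{Pike} = 139 − 4q_{Pike} − 2q_{Largo} = 0, so q_{Pike} = 34.75 − 0.5q_{Largo}.
At q_{Largo} = 2: q_{Pike} = 34.75 − 0.5·2 = 33.75.

33.75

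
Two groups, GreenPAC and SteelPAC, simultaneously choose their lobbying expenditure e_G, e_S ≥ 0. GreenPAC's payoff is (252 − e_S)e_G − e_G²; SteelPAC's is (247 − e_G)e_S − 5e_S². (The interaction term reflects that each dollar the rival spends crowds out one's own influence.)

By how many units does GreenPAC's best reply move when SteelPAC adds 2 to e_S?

Expanding GreenPAC's payoff: 252e_G − e_Se_G − e_G².
∂π/∂e_G = 252 − e_S − 2e_G = 0, so e_G = 126 − 0.5e_S.
The reaction-function slope is −0.5, so a 2-unit rise in e_S moves e_G by −0.5 × 2 = −1. GreenPAC's best response falls — the actions are strategic substitutes.

-1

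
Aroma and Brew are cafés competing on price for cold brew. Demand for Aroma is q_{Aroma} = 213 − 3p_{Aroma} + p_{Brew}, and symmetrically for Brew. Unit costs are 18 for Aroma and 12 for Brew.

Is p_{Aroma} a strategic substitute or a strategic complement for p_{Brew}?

strategic complements

Aroma's profit: π = (p_{Aroma} − 18)(213 − 3p_{Aroma} + p_{Brew}).
∂π/∂p_{Aroma} = 267 − 6p_{Aroma} + p_{Brew} = 0 ⇒ p_{Aroma} = 44.5 + (1/6)p_{Brew}.
The best-response slope dp_{Aroma}/dp_{Brew} = 1/6 > 0: the reaction function is upward-sloping, so the choices are strategic complements.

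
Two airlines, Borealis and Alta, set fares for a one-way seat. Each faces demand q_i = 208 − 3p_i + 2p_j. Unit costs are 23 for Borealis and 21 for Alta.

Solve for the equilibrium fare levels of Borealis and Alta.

68.875, 68.125

Borealis's profit: π = (p_{Borealis} − 23)(208 − 3p_{Borealis} + 2p_{Alta}).
∂π/∂p_{Borealis} = 277 − 6p_{Borealis} + 2p_{Alta} = 0 ⇒ p_{Borealis} = 277/6 + (1/3)p_{Alta}.
Similarly p_{Alta} = 271/6 + (1/3)p_{Borealis}.
Plugging p_{Alta} into Borealis's best response: p_{Borealis} = 277/6 + (1/3)(271/6 + (1/3)p_{Borealis}) ⇒ (8/9)p_{Borealis} = 551/9, so p_{Borealis} = 68.875.
Then p_{Alta} = 271/6 + (1/3)·68.875 = 68.125.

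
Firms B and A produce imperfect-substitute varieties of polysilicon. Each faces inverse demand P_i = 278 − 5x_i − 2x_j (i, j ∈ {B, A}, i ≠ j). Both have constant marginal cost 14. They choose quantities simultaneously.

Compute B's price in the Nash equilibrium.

124

Firm B's profit: π = x_B(278 − 5x_B − 2x_A) − 14x_B.
∂π/∂x_B = 264 − 10x_B − 2x_A = 0 ⇒ x_B = 26.4 − 0.2x_A.
The game is symmetric, so in equilibrium x_A = x_B: the reaction function gives 1.2x_B = 26.4, hence x_B = 22.
P_B = 278 − 5·22 − 2·22 = 124.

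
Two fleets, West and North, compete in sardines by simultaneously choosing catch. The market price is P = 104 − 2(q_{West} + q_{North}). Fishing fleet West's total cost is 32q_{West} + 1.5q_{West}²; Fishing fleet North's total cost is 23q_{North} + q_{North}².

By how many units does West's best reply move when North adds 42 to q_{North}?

-12

Fishing fleet West's profit: π = q_{West}(104 − 2(q_{West} + q_{North})) − 32q_{West} − 1.5q_{West}².
∂π/∂q_{West} = 72 − 7q_{West} − 2q_{North} = 0, so q_{West} = 72/7 − (2/7)q_{North}.
The reaction-function slope is −2/7, so a 42-unit rise in q_{North} moves q_{West} by −2/7 × 42 = −12. West's best response falls — the actions are strategic substitutes.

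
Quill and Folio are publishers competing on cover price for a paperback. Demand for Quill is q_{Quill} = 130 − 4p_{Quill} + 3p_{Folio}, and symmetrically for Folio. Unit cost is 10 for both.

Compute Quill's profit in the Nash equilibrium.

Quill's profit: π = (p_{Quill} − 10)(130 − 4p_{Quill} + 3p_{Folio}).
∂π/∂p_{Quill} = 170 − 8p_{Quill} + 3p_{Folio} = 0 ⇒ p_{Quill} = 21.25 + 0.375p_{Folio}.
By symmetry p_{Folio} = p_{Quill}; substituting into the reaction function, 0.625p_{Quill} = 21.25 and p_{Quill} = 34.
q_{Quill} = 130 − 4·34 + 3·34 = 96.
Profit = (34 − 10)·96 = 2304.

2304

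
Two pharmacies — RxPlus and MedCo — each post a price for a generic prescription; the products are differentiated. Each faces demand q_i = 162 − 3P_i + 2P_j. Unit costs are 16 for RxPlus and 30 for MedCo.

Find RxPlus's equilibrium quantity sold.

117.375

RxPlus's profit: π = (P_{RxPlus} − 16)(162 − 3P_{RxPlus} + 2P_{MedCo}).
∂π/∂P_{RxPlus} = 210 − 6P_{RxPlus} + 2P_{MedCo} = 0 ⇒ P_{RxPlus} = 35 + (1/3)P_{MedCo}.
Similarly P_{MedCo} = 42 + (1/3)P_{RxPlus}.
Plugging P_{MedCo} into RxPlus's best response: P_{RxPlus} = 35 + (1/3)(42 + (1/3)P_{RxPlus}) ⇒ (8/9)P_{RxPlus} = 49, so P_{RxPlus} = 55.125.
Then P_{MedCo} = 42 + (1/3)·55.125 = 60.375.
q_{RxPlus} = 162 − 3·55.125 + 2·60.375 = 117.375.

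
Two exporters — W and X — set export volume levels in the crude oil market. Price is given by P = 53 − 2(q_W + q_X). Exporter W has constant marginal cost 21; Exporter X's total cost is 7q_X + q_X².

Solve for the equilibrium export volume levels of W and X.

Exporter W's profit: π = q_W(53 − 2(q_W + q_X)) − 21q_W.
∂π/∂q_W = 32 − 4q_W − 2q_X = 0, so q_W = 8 − 0.5q_X.
For X: ∂π/∂q_X = 46 − 6q_X − 2q_W = 0 ⇒ q_X = 23/3 − (1/3)q_W.
Substituting the second reaction function into the first: q_W = 8 − 0.5(23/3 − (1/3)q_W), which gives (5/6)q_W = 25/6 ⇒ q_W = 5.
Then q_X = 23/3 − (1/3)·5 = 6.

5, 6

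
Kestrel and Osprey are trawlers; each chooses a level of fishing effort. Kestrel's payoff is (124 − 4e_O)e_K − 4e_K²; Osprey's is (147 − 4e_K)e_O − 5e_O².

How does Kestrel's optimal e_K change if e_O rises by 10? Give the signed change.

-5

Expanding Kestrel's payoff: 124e_K − 4e_Oe_K − 4e_K².
∂π/∂e_K = 124 − 4e_O − 8e_K = 0, so e_K = 15.5 − 0.5e_O.
The reaction-function slope is −0.5, so a 10-unit rise in e_O moves e_K by −0.5 × 10 = −5. Kestrel's best response falls — the actions are strategic substitutes.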